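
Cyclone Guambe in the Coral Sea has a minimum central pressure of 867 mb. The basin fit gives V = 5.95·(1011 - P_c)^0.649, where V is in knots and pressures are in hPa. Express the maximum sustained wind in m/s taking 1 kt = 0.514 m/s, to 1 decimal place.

ΔP = 1011 − 867 = 144 mb.
V ≈ 5.95 × 144^0.649 = 5.95 × 25.164 ≈ 149.725 kt.
149.725 × 0.514 ≈ 76.96 m/s → 77.0 m/s.

77.0 m/s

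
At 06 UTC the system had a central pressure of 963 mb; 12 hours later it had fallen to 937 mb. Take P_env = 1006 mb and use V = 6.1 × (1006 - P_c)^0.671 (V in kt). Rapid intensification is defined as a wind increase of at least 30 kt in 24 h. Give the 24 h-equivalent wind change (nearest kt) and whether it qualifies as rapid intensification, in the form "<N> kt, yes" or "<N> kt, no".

57 kt, yes

V₁: ΔP = 43, V ≈ 6.1 × 43^0.671 ≈ 76.10 kt.
V₂: ΔP = 69, V ≈ 6.1 × 69^0.671 ≈ 104.52 kt.
ΔV over 12 h = 28.42 kt → 24 h equivalent = 28.42 × 24/12 ≈ 56.84 kt.
57 kt ≥ 30 kt ⇒ rapid intensification.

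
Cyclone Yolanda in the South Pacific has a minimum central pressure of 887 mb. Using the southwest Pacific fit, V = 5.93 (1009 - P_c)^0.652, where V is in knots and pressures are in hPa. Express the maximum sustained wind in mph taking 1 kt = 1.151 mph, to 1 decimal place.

ΔP = 1009 − 887 = 122 mb.
V ≈ 5.93 × 122^0.652 = 5.93 × 22.925 ≈ 135.944 kt.
135.944 × 1.151 ≈ 156.47 mph → 156.5 mph.

156.5 mph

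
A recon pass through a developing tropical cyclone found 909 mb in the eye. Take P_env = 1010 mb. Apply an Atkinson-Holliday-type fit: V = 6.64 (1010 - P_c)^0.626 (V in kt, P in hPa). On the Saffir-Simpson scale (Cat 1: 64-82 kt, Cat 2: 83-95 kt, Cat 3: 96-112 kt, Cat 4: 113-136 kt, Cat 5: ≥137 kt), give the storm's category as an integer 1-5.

4

ΔP = 1010 − 909 = 101 mb.
V ≈ 6.64 × 101^0.626 = 6.64 × 17.98 ≈ 119 kt.
119 kt falls in the Category 4 band.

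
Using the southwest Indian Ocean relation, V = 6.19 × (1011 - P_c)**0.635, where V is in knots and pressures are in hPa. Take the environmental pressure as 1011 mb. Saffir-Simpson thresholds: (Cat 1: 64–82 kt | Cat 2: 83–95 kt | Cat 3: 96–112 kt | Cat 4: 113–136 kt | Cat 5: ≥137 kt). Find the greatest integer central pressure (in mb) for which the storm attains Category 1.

971 mb

Category 1 begins at V = 64 kt.
Required ΔP = (64/6.19)^(1/0.635) = 10.339^1.575 ≈ 39.59 mb.
P_c ≤ 1011 − 39.59 = 971.41, so the highest integer P_c is 971 mb.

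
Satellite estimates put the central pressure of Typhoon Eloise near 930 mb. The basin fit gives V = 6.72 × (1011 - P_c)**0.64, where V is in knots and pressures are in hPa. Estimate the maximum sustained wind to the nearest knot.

ΔP = 1011 − 930 = 81 mb.
81^0.64 ≈ 16.651.
V ≈ 6.72 × 16.651 ≈ 111.9 kt.

112 kt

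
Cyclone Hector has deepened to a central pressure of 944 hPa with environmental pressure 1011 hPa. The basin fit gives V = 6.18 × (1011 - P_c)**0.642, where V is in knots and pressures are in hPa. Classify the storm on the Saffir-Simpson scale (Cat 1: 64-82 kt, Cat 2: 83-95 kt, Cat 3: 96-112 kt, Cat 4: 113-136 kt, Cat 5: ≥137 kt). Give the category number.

2

ΔP = 1011 − 944 = 67 hPa.
V ≈ 6.18 × 67^0.642 = 6.18 × 14.87 ≈ 92 kt.
92 kt falls in the Category 2 band.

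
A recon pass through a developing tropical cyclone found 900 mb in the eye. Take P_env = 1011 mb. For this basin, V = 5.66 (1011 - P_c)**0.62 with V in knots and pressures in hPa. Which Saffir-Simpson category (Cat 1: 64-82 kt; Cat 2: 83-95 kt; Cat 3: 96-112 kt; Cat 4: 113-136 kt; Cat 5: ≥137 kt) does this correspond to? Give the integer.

3

ΔP = 1011 − 900 = 111 mb.
V ≈ 5.66 × 111^0.62 = 5.66 × 18.54 ≈ 105 kt.
105 kt falls in the Category 3 band.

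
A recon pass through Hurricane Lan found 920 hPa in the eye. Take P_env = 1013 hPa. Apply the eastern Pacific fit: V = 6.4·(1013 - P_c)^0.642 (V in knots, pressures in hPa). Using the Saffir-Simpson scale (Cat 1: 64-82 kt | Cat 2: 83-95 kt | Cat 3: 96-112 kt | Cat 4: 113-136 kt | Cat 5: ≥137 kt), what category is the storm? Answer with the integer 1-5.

ΔP = 1013 − 920 = 93 hPa.
V ≈ 6.4 × 93^0.642 = 6.4 × 18.36 ≈ 117 kt.
117 kt falls in the Category 4 band.

4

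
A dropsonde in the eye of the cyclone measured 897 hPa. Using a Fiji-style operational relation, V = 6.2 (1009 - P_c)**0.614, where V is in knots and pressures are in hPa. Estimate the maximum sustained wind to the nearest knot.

ΔP = 1009 − 897 = 112 hPa.
112^0.614 ≈ 18.123.
V ≈ 6.2 × 18.123 ≈ 112.4 kt.

112 kt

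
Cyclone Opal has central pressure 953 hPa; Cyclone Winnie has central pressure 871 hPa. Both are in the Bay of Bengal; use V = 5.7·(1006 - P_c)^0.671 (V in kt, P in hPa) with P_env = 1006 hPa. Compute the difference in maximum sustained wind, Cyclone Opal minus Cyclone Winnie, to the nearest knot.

-71 kt

Cyclone Opal: ΔP = 53; V ≈ 5.7 × 53^0.671 ≈ 81.82 kt.
Cyclone Winnie: ΔP = 135; V ≈ 5.7 × 135^0.671 ≈ 153.22 kt.
Difference ≈ 81.82 − 153.22 = -71.40 → -71 kt.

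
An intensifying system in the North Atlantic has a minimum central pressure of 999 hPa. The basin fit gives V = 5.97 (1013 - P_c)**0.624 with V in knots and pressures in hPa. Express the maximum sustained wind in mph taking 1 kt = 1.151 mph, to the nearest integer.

36 mph

ΔP = 1013 − 999 = 14 hPa.
V ≈ 5.97 × 14^0.624 = 5.97 × 5.190 ≈ 30.985 kt.
30.985 × 1.151 ≈ 35.66 mph → 36 mph.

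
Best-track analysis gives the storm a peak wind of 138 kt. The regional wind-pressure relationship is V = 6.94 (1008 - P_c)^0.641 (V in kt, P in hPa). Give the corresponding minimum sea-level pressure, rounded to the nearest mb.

ΔP = (V / 6.94)^(1/0.641) = (138/6.94)^1.560.
138/6.94 = 19.885; 19.885^1.560 ≈ 106.11 mb.
P_c = 1008 − 106.11 = 901.89 ≈ 902 mb.

902 mb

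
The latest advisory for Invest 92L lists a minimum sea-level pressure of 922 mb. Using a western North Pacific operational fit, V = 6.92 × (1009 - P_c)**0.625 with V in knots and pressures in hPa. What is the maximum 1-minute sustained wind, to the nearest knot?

ΔP = 1009 − 922 = 87 mb.
87^0.625 ≈ 16.300.
V ≈ 6.92 × 16.300 ≈ 112.8 kt.

113 kt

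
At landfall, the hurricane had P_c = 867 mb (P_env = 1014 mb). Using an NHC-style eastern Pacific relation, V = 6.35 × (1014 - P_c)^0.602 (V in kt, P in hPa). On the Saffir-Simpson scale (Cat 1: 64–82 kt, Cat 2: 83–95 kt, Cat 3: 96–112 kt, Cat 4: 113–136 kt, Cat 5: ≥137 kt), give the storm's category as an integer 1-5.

4

ΔP = 1014 − 867 = 147 mb.
V ≈ 6.35 × 147^0.602 = 6.35 × 20.17 ≈ 128 kt.
128 kt falls in the Category 4 band.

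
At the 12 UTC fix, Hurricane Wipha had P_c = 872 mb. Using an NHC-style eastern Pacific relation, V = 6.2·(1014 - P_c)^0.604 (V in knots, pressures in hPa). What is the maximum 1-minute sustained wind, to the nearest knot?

124 kt

ΔP = 1014 − 872 = 142 mb.
142^0.604 ≈ 19.952.
V ≈ 6.2 × 19.952 ≈ 123.7 kt.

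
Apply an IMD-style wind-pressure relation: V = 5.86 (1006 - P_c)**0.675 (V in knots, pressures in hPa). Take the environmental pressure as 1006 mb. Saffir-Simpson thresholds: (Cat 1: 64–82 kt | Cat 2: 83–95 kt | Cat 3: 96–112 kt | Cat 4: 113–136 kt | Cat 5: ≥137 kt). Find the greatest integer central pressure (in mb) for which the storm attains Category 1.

Category 1 begins at V = 64 kt.
Required ΔP = (64/5.86)^(1/0.675) = 10.922^1.481 ≈ 34.53 mb.
P_c ≤ 1006 − 34.53 = 971.47, so the highest integer P_c is 971 mb.

971 mb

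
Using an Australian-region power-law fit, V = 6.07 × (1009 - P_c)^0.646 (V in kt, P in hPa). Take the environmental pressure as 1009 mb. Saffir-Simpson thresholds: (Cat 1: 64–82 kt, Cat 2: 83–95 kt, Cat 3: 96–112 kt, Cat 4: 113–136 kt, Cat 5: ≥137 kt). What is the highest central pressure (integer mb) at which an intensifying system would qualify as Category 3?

937 mb

Category 3 begins at V = 96 kt.
Required ΔP = (96/6.07)^(1/0.646) = 15.815^1.548 ≈ 71.81 mb.
P_c ≤ 1009 − 71.81 = 937.19, so the highest integer P_c is 937 mb.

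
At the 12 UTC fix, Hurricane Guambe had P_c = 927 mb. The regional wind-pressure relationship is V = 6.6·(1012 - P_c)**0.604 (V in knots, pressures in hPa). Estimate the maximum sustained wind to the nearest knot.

ΔP = 1012 − 927 = 85 mb.
85^0.604 ≈ 14.634.
V ≈ 6.6 × 14.634 ≈ 96.6 kt.

97 kt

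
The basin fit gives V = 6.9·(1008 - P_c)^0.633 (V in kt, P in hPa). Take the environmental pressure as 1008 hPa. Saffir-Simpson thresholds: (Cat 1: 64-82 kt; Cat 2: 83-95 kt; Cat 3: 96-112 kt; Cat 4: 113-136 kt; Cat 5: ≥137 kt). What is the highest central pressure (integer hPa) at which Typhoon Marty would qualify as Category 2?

957 hPa

Category 2 begins at V = 83 kt.
Required ΔP = (83/6.9)^(1/0.633) = 12.029^1.580 ≈ 50.88 hPa.
P_c ≤ 1008 − 50.88 = 957.12, so the highest integer P_c is 957 hPa.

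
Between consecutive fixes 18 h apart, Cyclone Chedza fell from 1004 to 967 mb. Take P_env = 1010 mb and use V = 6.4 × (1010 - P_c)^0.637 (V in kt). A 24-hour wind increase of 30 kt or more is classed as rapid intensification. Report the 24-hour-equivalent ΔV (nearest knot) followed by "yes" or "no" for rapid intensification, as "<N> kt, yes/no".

V₁: ΔP = 6, V ≈ 6.4 × 6^0.637 ≈ 20.04 kt.
V₂: ΔP = 43, V ≈ 6.4 × 43^0.637 ≈ 70.26 kt.
ΔV over 18 h = 50.22 kt → 24 h equivalent = 50.22 × 24/18 ≈ 66.96 kt.
67 kt ≥ 30 kt ⇒ rapid intensification.

67 kt, yes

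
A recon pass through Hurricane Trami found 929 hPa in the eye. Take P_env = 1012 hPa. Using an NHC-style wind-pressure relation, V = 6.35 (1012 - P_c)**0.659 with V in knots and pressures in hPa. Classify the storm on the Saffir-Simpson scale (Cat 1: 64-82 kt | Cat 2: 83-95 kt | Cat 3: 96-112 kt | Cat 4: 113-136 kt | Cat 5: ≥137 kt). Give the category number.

ΔP = 1012 − 929 = 83 hPa.
V ≈ 6.35 × 83^0.659 = 6.35 × 18.39 ≈ 117 kt.
117 kt falls in the Category 4 band.

4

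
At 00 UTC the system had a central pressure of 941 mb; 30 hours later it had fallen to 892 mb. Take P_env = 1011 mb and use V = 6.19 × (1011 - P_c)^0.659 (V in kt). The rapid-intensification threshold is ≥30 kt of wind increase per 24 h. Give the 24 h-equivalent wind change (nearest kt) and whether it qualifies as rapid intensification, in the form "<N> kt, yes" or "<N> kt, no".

34 kt, yes

V₁: ΔP = 70, V ≈ 6.19 × 70^0.659 ≈ 101.77 kt.
V₂: ΔP = 119, V ≈ 6.19 × 119^0.659 ≈ 144.37 kt.
ΔV over 30 h = 42.60 kt → 24 h equivalent = 42.60 × 24/30 ≈ 34.08 kt.
34 kt ≥ 30 kt ⇒ rapid intensification.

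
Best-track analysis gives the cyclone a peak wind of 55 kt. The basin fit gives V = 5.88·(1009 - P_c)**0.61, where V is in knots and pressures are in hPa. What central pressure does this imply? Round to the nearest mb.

970 mb

ΔP = (V / 5.88)^(1/0.61) = (55/5.88)^1.639.
55/5.88 = 9.354; 9.354^1.639 ≈ 39.06 mb.
P_c = 1009 − 39.06 = 969.94 ≈ 970 mb.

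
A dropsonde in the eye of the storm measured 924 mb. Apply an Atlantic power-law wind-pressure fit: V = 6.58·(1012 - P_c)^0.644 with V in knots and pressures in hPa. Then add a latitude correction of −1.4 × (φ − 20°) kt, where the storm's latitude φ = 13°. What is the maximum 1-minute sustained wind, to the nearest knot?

ΔP = 1012 − 924 = 88 mb.
88^0.644 ≈ 17.875.
V ≈ 6.58 × 17.875 ≈ 117.6 kt.
Latitude correction: −1.4 × (13 − 20) = 9.8 kt.
Corrected V ≈ 127.4 kt → 127 kt.

127 kt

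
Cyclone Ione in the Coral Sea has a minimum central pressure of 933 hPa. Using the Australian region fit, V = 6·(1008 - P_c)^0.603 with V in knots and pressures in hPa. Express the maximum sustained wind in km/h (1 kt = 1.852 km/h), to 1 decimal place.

ΔP = 1008 − 933 = 75 hPa.
V ≈ 6 × 75^0.603 = 6 × 13.510 ≈ 81.061 kt.
81.061 × 1.852 ≈ 150.13 km/h → 150.1 km/h.

150.1 km/h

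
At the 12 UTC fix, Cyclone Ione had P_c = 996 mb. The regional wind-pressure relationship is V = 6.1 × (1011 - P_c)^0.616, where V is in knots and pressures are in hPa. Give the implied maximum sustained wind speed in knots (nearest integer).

ΔP = 1011 − 996 = 15 mb.
15^0.616 ≈ 5.302.
V ≈ 6.1 × 5.302 ≈ 32.3 kt.

32 kt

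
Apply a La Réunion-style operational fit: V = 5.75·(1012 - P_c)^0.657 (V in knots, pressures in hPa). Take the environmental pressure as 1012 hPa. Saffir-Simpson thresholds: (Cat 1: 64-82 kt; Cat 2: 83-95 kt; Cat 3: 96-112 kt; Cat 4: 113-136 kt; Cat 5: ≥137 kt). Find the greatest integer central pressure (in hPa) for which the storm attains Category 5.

887 hPa

Category 5 begins at V = 137 kt.
Required ΔP = (137/5.75)^(1/0.657) = 23.826^1.522 ≈ 124.73 hPa.
P_c ≤ 1012 − 124.73 = 887.27, so the highest integer P_c is 887 hPa.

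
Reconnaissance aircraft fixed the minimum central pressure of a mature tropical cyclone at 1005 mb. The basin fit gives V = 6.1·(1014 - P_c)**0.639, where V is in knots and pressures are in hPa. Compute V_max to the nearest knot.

ΔP = 1014 − 1005 = 9 mb.
9^0.639 ≈ 4.072.
V ≈ 6.1 × 4.072 ≈ 24.8 kt.

25 kt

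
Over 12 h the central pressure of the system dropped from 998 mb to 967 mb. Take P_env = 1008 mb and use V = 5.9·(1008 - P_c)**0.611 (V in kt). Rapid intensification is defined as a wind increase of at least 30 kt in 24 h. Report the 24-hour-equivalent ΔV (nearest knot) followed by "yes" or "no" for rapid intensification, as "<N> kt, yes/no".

V₁: ΔP = 10, V ≈ 5.9 × 10^0.611 ≈ 24.09 kt.
V₂: ΔP = 41, V ≈ 5.9 × 41^0.611 ≈ 57.05 kt.
ΔV over 12 h = 32.96 kt → 24 h equivalent = 32.96 × 24/12 ≈ 65.92 kt.
66 kt ≥ 30 kt ⇒ rapid intensification.

66 kt, yes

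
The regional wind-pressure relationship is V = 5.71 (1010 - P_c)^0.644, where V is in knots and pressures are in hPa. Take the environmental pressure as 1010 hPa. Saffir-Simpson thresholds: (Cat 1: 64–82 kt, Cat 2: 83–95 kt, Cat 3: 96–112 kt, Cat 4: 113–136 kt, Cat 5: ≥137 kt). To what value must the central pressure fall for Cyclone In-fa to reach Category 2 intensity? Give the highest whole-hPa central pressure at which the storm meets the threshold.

946 hPa

Category 2 begins at V = 83 kt.
Required ΔP = (83/5.71)^(1/0.644) = 14.536^1.553 ≈ 63.83 hPa.
P_c ≤ 1010 − 63.83 = 946.17, so the highest integer P_c is 946 hPa.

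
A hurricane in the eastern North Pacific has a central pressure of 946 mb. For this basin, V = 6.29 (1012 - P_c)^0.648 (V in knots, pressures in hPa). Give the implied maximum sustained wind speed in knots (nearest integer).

95 kt

ΔP = 1012 − 946 = 66 mb.
66^0.648 ≈ 15.103.
V ≈ 6.29 × 15.103 ≈ 95.0 kt.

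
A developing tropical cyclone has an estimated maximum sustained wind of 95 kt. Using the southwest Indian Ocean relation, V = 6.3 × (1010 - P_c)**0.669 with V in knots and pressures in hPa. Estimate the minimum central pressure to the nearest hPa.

ΔP = (V / 6.3)^(1/0.669) = (95/6.3)^1.495.
95/6.3 = 15.079; 15.079^1.495 ≈ 57.73 hPa.
P_c = 1010 − 57.73 = 952.27 ≈ 952 hPa.

952 hPa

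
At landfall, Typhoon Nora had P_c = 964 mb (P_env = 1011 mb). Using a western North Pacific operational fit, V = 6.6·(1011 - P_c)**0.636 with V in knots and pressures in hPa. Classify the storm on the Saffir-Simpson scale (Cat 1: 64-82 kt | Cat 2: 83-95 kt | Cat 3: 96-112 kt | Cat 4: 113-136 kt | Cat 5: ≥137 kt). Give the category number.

ΔP = 1011 − 964 = 47 mb.
V ≈ 6.6 × 47^0.636 = 6.6 × 11.57 ≈ 76 kt.
76 kt falls in the Category 1 band.

1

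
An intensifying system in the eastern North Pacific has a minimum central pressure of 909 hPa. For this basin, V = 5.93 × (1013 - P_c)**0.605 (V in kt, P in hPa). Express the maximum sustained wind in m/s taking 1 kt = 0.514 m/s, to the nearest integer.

51 m/s

ΔP = 1013 − 909 = 104 hPa.
V ≈ 5.93 × 104^0.605 = 5.93 × 16.608 ≈ 98.483 kt.
98.483 × 0.514 ≈ 50.62 m/s → 51 m/s.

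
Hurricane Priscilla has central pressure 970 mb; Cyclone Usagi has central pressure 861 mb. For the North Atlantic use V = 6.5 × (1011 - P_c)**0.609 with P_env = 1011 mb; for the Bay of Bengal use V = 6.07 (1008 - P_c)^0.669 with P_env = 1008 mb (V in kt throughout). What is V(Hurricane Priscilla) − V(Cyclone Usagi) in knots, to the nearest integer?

-109 kt

Hurricane Priscilla: ΔP = 41; V ≈ 6.5 × 41^0.609 ≈ 62.39 kt.
Cyclone Usagi: ΔP = 147; V ≈ 6.07 × 147^0.669 ≈ 171.05 kt.
Difference ≈ 62.39 − 171.05 = -108.66 → -109 kt.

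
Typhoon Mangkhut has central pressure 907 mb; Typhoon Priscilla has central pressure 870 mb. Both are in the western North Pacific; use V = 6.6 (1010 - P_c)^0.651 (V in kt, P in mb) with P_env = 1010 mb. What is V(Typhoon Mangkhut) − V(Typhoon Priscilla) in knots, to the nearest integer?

Typhoon Mangkhut: ΔP = 103; V ≈ 6.6 × 103^0.651 ≈ 134.87 kt.
Typhoon Priscilla: ΔP = 140; V ≈ 6.6 × 140^0.651 ≈ 164.69 kt.
Difference ≈ 134.87 − 164.69 = -29.82 → -30 kt.

-30 kt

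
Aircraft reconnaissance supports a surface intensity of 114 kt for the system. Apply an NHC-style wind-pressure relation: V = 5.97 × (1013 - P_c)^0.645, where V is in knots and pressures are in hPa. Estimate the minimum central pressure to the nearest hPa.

ΔP = (V / 5.97)^(1/0.645) = (114/5.97)^1.550.
114/5.97 = 19.095; 19.095^1.550 ≈ 96.81 hPa.
P_c = 1013 − 96.81 = 916.19 ≈ 916 hPa.

916 hPa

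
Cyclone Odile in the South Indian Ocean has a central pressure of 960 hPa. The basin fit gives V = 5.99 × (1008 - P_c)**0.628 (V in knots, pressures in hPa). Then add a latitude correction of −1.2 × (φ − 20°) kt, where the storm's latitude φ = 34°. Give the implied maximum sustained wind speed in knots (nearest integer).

ΔP = 1008 − 960 = 48 hPa.
48^0.628 ≈ 11.372.
V ≈ 5.99 × 11.372 ≈ 68.1 kt.
Latitude correction: −1.2 × (34 − 20) = -16.8 kt.
Corrected V ≈ 51.3 kt → 51 kt.

51 kt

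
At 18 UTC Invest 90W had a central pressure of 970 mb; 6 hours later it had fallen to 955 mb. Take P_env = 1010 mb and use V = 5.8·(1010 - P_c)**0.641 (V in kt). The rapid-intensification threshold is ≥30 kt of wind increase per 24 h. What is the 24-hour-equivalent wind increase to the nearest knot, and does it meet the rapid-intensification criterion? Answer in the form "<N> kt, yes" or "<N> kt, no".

56 kt, yes

V₁: ΔP = 40, V ≈ 5.8 × 40^0.641 ≈ 61.71 kt.
V₂: ΔP = 55, V ≈ 5.8 × 55^0.641 ≈ 75.68 kt.
ΔV over 6 h = 13.97 kt → 24 h equivalent = 13.97 × 24/6 ≈ 55.88 kt.
56 kt ≥ 30 kt ⇒ rapid intensification.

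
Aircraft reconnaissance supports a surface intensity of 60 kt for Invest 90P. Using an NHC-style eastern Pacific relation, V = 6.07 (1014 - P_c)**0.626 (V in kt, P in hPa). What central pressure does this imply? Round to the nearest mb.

975 mb

ΔP = (V / 6.07)^(1/0.626) = (60/6.07)^1.597.
60/6.07 = 9.885; 9.885^1.597 ≈ 38.85 mb.
P_c = 1014 − 38.85 = 975.15 ≈ 975 mb.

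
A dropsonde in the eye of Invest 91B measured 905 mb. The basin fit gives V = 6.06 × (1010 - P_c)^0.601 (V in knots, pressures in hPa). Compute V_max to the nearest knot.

99 kt

ΔP = 1010 − 905 = 105 mb.
105^0.601 ≈ 16.396.
V ≈ 6.06 × 16.396 ≈ 99.4 kt.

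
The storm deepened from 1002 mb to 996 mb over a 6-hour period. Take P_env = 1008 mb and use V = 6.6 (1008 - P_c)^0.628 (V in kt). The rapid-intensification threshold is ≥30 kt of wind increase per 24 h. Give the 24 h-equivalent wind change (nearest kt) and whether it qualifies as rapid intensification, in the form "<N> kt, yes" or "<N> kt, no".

44 kt, yes

V₁: ΔP = 6, V ≈ 6.6 × 6^0.628 ≈ 20.33 kt.
V₂: ΔP = 12, V ≈ 6.6 × 12^0.628 ≈ 31.42 kt.
ΔV over 6 h = 11.09 kt → 24 h equivalent = 11.09 × 24/6 ≈ 44.36 kt.
44 kt ≥ 30 kt ⇒ rapid intensification.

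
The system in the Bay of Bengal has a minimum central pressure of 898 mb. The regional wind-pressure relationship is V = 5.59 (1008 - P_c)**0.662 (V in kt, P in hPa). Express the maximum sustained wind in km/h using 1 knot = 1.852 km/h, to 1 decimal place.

ΔP = 1008 − 898 = 110 mb.
V ≈ 5.59 × 110^0.662 = 5.59 × 22.460 ≈ 125.549 kt.
125.549 × 1.852 ≈ 232.52 km/h → 232.5 km/h.

232.5 km/h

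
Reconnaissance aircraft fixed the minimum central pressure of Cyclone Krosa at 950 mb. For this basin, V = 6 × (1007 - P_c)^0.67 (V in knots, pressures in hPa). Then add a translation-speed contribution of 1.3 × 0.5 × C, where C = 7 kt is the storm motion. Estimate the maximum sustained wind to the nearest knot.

ΔP = 1007 − 950 = 57 mb.
57^0.67 ≈ 15.012.
V ≈ 6 × 15.012 ≈ 90.1 kt.
Translation term: 1.3 × 0.5 × 7 = 4.55 kt.
Corrected V ≈ 94.65 kt → 95 kt.

95 kt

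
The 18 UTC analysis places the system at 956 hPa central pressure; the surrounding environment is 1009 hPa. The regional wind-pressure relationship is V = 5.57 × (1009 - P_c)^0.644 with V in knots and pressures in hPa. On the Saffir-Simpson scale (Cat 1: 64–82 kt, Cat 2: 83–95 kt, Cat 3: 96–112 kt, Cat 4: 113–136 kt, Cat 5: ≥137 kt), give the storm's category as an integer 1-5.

1

ΔP = 1009 − 956 = 53 hPa.
V ≈ 5.57 × 53^0.644 = 5.57 × 12.90 ≈ 72 kt.
72 kt falls in the Category 1 band.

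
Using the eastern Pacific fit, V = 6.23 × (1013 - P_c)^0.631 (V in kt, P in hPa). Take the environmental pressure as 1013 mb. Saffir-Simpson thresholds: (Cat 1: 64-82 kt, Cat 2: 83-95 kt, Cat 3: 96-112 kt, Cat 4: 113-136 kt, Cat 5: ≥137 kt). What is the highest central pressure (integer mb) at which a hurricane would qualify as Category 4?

Category 4 begins at V = 113 kt.
Required ΔP = (113/6.23)^(1/0.631) = 18.138^1.585 ≈ 98.76 mb.
P_c ≤ 1013 − 98.76 = 914.24, so the highest integer P_c is 914 mb.

914 mb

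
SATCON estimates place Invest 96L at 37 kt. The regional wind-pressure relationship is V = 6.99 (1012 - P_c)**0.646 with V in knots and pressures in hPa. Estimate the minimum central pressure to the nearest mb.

ΔP = (V / 6.99)^(1/0.646) = (37/6.99)^1.548.
37/6.99 = 5.293; 5.293^1.548 ≈ 13.19 mb.
P_c = 1012 − 13.19 = 998.81 ≈ 999 mb.

999 mb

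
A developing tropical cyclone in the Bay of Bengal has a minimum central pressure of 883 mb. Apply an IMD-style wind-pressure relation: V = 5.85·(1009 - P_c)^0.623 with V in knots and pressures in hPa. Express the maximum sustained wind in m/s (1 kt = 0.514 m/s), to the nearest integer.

61 m/s

ΔP = 1009 − 883 = 126 mb.
V ≈ 5.85 × 126^0.623 = 5.85 × 20.348 ≈ 119.038 kt.
119.038 × 0.514 ≈ 61.19 m/s → 61 m/s.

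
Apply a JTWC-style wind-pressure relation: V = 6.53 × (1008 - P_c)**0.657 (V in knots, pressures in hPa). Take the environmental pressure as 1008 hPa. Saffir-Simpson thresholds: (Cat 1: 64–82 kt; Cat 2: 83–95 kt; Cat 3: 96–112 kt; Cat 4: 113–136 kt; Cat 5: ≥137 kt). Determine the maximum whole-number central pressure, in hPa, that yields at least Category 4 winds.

Category 4 begins at V = 113 kt.
Required ΔP = (113/6.53)^(1/0.657) = 17.305^1.522 ≈ 76.66 hPa.
P_c ≤ 1008 − 76.66 = 931.34, so the highest integer P_c is 931 hPa.

931 hPa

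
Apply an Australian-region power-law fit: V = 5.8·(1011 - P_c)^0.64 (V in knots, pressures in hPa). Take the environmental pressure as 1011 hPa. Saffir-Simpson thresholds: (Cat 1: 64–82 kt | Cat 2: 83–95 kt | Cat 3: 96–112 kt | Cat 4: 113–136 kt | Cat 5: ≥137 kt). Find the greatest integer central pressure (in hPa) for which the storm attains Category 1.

968 hPa

Category 1 begins at V = 64 kt.
Required ΔP = (64/5.8)^(1/0.64) = 11.034^1.562 ≈ 42.59 hPa.
P_c ≤ 1011 − 42.59 = 968.41, so the highest integer P_c is 968 hPa.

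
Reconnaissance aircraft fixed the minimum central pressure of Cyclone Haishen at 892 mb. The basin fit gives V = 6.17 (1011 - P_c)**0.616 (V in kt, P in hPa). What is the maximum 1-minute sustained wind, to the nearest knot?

117 kt

ΔP = 1011 − 892 = 119 mb.
119^0.616 ≈ 18.991.
V ≈ 6.17 × 18.991 ≈ 117.2 kt.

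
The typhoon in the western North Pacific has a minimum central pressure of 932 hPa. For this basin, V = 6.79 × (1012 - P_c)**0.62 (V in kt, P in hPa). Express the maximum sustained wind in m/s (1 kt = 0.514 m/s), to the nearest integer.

ΔP = 1012 − 932 = 80 hPa.
V ≈ 6.79 × 80^0.62 = 6.79 × 15.133 ≈ 102.751 kt.
102.751 × 0.514 ≈ 52.81 m/s → 53 m/s.

53 m/s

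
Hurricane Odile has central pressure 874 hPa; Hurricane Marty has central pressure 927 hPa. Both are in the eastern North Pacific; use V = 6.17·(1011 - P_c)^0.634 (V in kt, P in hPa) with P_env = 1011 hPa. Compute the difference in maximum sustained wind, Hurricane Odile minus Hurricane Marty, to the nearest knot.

Hurricane Odile: ΔP = 137; V ≈ 6.17 × 137^0.634 ≈ 139.63 kt.
Hurricane Marty: ΔP = 84; V ≈ 6.17 × 84^0.634 ≈ 102.39 kt.
Difference ≈ 139.63 − 102.39 = 37.24 → 37 kt.

37 kt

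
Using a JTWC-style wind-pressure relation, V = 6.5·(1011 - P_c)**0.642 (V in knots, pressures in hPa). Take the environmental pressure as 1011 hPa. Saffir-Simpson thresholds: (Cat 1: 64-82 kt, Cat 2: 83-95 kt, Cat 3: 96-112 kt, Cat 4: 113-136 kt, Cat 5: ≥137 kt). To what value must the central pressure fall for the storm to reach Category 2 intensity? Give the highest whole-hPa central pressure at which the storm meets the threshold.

Category 2 begins at V = 83 kt.
Required ΔP = (83/6.5)^(1/0.642) = 12.769^1.558 ≈ 52.84 hPa.
P_c ≤ 1011 − 52.84 = 958.16, so the highest integer P_c is 958 hPa.

958 hPa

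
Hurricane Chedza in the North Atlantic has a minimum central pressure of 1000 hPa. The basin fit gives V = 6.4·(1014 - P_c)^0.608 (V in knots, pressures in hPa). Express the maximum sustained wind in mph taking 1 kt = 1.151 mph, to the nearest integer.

ΔP = 1014 − 1000 = 14 hPa.
V ≈ 6.4 × 14^0.608 = 6.4 × 4.976 ≈ 31.844 kt.
31.844 × 1.151 ≈ 36.65 mph → 37 mph.

37 mph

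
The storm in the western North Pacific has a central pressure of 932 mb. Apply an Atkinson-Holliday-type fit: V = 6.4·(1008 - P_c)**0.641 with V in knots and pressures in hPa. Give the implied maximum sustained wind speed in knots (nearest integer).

ΔP = 1008 − 932 = 76 mb.
76^0.641 ≈ 16.055.
V ≈ 6.4 × 16.055 ≈ 102.7 kt.

103 kt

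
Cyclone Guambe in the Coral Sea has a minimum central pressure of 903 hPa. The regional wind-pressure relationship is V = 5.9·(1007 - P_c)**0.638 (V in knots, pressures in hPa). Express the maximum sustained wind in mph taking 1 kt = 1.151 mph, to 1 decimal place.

131.5 mph

ΔP = 1007 − 903 = 104 hPa.
V ≈ 5.9 × 104^0.638 = 5.9 × 19.358 ≈ 114.214 kt.
114.214 × 1.151 ≈ 131.46 mph → 131.5 mph.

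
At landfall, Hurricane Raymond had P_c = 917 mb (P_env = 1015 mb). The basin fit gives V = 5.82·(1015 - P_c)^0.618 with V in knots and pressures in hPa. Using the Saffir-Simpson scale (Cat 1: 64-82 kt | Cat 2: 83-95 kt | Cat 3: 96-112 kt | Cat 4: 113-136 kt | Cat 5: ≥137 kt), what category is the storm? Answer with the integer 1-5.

3

ΔP = 1015 − 917 = 98 mb.
V ≈ 5.82 × 98^0.618 = 5.82 × 17.01 ≈ 99 kt.
99 kt falls in the Category 3 band.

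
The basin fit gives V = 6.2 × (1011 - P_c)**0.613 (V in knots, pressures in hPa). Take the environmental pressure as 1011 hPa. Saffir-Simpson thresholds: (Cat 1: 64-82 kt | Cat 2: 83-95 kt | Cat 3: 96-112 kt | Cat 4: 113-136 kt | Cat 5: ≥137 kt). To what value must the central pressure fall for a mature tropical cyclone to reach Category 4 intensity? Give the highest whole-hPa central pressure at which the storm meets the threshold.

Category 4 begins at V = 113 kt.
Required ΔP = (113/6.2)^(1/0.613) = 18.226^1.631 ≈ 113.92 hPa.
P_c ≤ 1011 − 113.92 = 897.08, so the highest integer P_c is 897 hPa.

897 hPa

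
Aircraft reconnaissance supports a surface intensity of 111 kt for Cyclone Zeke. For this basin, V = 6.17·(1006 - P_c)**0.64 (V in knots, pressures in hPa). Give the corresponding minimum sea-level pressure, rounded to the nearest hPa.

ΔP = (V / 6.17)^(1/0.64) = (111/6.17)^1.562.
111/6.17 = 17.990; 17.990^1.562 ≈ 91.41 hPa.
P_c = 1006 − 91.41 = 914.59 ≈ 915 hPa.

915 hPa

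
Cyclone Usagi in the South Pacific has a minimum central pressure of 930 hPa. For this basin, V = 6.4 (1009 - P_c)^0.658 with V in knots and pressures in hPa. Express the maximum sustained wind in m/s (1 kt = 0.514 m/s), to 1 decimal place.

ΔP = 1009 − 930 = 79 hPa.
V ≈ 6.4 × 79^0.658 = 6.4 × 17.727 ≈ 113.454 kt.
113.454 × 0.514 ≈ 58.32 m/s → 58.3 m/s.

58.3 m/s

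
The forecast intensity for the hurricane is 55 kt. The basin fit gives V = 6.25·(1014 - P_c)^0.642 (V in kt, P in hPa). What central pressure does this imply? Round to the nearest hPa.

ΔP = (V / 6.25)^(1/0.642) = (55/6.25)^1.558.
55/6.25 = 8.800; 8.800^1.558 ≈ 29.59 hPa.
P_c = 1014 − 29.59 = 984.41 ≈ 984 hPa.

984 hPa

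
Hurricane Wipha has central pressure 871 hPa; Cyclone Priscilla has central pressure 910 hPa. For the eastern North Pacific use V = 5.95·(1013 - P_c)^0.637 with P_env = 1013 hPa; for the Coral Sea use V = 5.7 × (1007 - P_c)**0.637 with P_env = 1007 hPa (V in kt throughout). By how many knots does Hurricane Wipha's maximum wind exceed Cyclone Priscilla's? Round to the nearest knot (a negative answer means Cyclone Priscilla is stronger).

35 kt

Hurricane Wipha: ΔP = 142; V ≈ 5.95 × 142^0.637 ≈ 139.81 kt.
Cyclone Priscilla: ΔP = 97; V ≈ 5.7 × 97^0.637 ≈ 105.06 kt.
Difference ≈ 139.81 − 105.06 = 34.75 → 35 kt.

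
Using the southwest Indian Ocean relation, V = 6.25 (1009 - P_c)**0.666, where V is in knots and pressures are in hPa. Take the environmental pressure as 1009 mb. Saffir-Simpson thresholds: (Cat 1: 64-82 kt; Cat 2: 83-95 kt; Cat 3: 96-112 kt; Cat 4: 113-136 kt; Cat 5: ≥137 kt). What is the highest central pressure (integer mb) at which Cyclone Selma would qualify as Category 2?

Category 2 begins at V = 83 kt.
Required ΔP = (83/6.25)^(1/0.666) = 13.280^1.502 ≈ 48.58 mb.
P_c ≤ 1009 − 48.58 = 960.42, so the highest integer P_c is 960 mb.

960 mb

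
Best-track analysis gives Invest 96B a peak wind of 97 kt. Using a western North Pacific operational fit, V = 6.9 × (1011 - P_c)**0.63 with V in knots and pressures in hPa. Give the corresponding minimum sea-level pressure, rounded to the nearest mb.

945 mb

ΔP = (V / 6.9)^(1/0.63) = (97/6.9)^1.587.
97/6.9 = 14.058; 14.058^1.587 ≈ 66.39 mb.
P_c = 1011 − 66.39 = 944.61 ≈ 945 mb.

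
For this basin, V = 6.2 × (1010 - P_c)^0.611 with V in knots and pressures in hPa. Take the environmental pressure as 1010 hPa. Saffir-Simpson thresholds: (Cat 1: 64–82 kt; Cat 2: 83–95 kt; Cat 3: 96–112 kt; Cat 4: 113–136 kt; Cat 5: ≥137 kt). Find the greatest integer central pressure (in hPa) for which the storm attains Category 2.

Category 2 begins at V = 83 kt.
Required ΔP = (83/6.2)^(1/0.611) = 13.387^1.637 ≈ 69.82 hPa.
P_c ≤ 1010 − 69.82 = 940.18, so the highest integer P_c is 940 hPa.

940 hPa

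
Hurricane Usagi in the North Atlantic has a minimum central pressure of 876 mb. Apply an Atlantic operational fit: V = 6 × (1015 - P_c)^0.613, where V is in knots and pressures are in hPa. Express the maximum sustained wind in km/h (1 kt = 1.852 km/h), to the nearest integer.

ΔP = 1015 − 876 = 139 mb.
V ≈ 6 × 139^0.613 = 6 × 20.591 ≈ 123.543 kt.
123.543 × 1.852 ≈ 228.80 km/h → 229 km/h.

229 km/h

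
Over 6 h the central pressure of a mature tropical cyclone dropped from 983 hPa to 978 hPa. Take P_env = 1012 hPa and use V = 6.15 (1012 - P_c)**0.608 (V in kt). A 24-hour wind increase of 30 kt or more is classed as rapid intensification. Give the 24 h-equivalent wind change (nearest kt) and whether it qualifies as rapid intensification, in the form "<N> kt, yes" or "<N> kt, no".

19 kt, no

V₁: ΔP = 29, V ≈ 6.15 × 29^0.608 ≈ 47.64 kt.
V₂: ΔP = 34, V ≈ 6.15 × 34^0.608 ≈ 52.48 kt.
ΔV over 6 h = 4.84 kt → 24 h equivalent = 4.84 × 24/6 ≈ 19.36 kt.
19 kt < 30 kt ⇒ not rapid intensification.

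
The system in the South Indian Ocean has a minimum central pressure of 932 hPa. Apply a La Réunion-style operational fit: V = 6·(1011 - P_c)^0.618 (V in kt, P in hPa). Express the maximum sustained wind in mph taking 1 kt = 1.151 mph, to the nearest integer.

103 mph

ΔP = 1011 − 932 = 79 hPa.
V ≈ 6 × 79^0.618 = 6 × 14.884 ≈ 89.307 kt.
89.307 × 1.151 ≈ 102.79 mph → 103 mph.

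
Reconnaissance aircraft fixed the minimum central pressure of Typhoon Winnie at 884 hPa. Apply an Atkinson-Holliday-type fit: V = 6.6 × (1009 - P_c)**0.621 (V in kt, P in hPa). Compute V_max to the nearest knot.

ΔP = 1009 − 884 = 125 hPa.
125^0.621 ≈ 20.053.
V ≈ 6.6 × 20.053 ≈ 132.4 kt.

132 kt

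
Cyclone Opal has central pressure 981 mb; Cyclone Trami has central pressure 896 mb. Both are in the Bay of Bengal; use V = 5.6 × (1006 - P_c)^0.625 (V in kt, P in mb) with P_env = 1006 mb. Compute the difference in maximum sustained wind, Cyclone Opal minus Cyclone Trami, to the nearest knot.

Cyclone Opal: ΔP = 25; V ≈ 5.6 × 25^0.625 ≈ 41.87 kt.
Cyclone Trami: ΔP = 110; V ≈ 5.6 × 110^0.625 ≈ 105.70 kt.
Difference ≈ 41.87 − 105.70 = -63.83 → -64 kt.

-64 kt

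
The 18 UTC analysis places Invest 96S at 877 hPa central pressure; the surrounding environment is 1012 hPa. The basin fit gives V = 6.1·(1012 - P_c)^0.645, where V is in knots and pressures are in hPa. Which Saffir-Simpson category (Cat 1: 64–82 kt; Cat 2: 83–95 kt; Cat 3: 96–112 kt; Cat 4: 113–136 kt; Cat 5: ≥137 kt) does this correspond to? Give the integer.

ΔP = 1012 − 877 = 135 hPa.
V ≈ 6.1 × 135^0.645 = 6.1 × 23.66 ≈ 144 kt.
144 kt falls in the Category 5 band.

5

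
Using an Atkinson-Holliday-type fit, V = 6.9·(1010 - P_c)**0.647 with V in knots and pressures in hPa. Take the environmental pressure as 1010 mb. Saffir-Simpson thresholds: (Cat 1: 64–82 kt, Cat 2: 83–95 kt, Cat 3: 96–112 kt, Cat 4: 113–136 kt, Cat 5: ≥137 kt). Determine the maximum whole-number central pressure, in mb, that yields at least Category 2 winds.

963 mb

Category 2 begins at V = 83 kt.
Required ΔP = (83/6.9)^(1/0.647) = 12.029^1.546 ≈ 46.73 mb.
P_c ≤ 1010 − 46.73 = 963.27, so the highest integer P_c is 963 mb.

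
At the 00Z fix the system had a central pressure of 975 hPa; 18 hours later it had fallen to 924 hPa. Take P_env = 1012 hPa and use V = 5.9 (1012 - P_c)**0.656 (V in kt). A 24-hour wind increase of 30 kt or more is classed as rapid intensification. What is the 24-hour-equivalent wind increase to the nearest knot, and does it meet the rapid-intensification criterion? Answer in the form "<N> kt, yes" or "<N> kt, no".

64 kt, yes

V₁: ΔP = 37, V ≈ 5.9 × 37^0.656 ≈ 63.04 kt.
V₂: ΔP = 88, V ≈ 5.9 × 88^0.656 ≈ 111.28 kt.
ΔV over 18 h = 48.24 kt → 24 h equivalent = 48.24 × 24/18 ≈ 64.32 kt.
64 kt ≥ 30 kt ⇒ rapid intensification.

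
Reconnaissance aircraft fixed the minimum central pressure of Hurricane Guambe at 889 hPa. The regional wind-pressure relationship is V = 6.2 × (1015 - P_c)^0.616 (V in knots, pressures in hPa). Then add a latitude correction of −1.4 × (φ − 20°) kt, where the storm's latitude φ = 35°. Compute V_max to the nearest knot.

101 kt

ΔP = 1015 − 889 = 126 hPa.
126^0.616 ≈ 19.671.
V ≈ 6.2 × 19.671 ≈ 122.0 kt.
Latitude correction: −1.4 × (35 − 20) = -21 kt.
Corrected V ≈ 101 kt → 101 kt.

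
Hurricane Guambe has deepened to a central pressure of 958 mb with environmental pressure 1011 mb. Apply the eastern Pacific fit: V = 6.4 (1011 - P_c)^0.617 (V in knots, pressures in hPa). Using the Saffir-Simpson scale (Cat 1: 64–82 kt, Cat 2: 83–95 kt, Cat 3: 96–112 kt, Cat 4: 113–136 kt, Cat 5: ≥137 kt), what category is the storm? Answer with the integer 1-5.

1

ΔP = 1011 − 958 = 53 mb.
V ≈ 6.4 × 53^0.617 = 6.4 × 11.58 ≈ 74 kt.
74 kt falls in the Category 1 band.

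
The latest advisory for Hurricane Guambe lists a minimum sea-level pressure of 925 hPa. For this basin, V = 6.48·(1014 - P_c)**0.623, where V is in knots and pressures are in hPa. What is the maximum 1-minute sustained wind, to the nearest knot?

106 kt

ΔP = 1014 − 925 = 89 hPa.
89^0.623 ≈ 16.386.
V ≈ 6.48 × 16.386 ≈ 106.2 kt.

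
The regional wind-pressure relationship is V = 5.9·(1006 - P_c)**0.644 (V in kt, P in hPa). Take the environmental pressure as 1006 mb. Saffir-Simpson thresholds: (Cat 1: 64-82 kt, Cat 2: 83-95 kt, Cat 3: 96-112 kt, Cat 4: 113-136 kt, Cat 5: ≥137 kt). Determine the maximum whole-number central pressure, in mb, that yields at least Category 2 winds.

945 mb

Category 2 begins at V = 83 kt.
Required ΔP = (83/5.9)^(1/0.644) = 14.068^1.553 ≈ 60.67 mb.
P_c ≤ 1006 − 60.67 = 945.33, so the highest integer P_c is 945 mb.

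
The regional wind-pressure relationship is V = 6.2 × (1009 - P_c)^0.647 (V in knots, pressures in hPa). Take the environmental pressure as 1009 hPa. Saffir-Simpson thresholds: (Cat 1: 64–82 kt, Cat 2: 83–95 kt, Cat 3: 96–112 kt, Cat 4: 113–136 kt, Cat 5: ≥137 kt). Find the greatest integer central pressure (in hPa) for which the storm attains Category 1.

972 hPa

Category 1 begins at V = 64 kt.
Required ΔP = (64/6.2)^(1/0.647) = 10.323^1.546 ≈ 36.89 hPa.
P_c ≤ 1009 − 36.89 = 972.11, so the highest integer P_c is 972 hPa.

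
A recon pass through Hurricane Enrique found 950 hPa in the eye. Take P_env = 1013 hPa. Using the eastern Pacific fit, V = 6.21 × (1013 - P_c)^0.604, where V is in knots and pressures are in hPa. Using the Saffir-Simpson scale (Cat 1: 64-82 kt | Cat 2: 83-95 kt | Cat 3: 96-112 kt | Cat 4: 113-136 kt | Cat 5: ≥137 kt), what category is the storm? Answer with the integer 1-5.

ΔP = 1013 − 950 = 63 hPa.
V ≈ 6.21 × 63^0.604 = 6.21 × 12.21 ≈ 76 kt.
76 kt falls in the Category 1 band.

1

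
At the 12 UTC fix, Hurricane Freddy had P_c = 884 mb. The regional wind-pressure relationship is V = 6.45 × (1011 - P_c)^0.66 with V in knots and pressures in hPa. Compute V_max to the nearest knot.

158 kt

ΔP = 1011 − 884 = 127 mb.
127^0.66 ≈ 24.463.
V ≈ 6.45 × 24.463 ≈ 157.8 kt.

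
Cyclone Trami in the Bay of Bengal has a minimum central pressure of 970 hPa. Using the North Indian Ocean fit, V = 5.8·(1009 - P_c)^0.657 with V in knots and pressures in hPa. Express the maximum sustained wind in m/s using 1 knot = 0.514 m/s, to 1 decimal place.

ΔP = 1009 − 970 = 39 hPa.
V ≈ 5.8 × 39^0.657 = 5.8 × 11.100 ≈ 64.381 kt.
64.381 × 0.514 ≈ 33.09 m/s → 33.1 m/s.

33.1 m/s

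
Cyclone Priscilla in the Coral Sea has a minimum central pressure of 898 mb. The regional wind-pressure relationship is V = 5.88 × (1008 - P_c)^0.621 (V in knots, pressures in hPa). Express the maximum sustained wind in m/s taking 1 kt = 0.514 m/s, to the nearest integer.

ΔP = 1008 − 898 = 110 mb.
V ≈ 5.88 × 110^0.621 = 5.88 × 18.523 ≈ 108.914 kt.
108.914 × 0.514 ≈ 55.98 m/s → 56 m/s.

56 m/s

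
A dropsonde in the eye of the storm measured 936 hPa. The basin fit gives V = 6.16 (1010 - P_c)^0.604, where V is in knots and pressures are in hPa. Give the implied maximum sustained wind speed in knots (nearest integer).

ΔP = 1010 − 936 = 74 hPa.
74^0.604 ≈ 13.459.
V ≈ 6.16 × 13.459 ≈ 82.9 kt.

83 kt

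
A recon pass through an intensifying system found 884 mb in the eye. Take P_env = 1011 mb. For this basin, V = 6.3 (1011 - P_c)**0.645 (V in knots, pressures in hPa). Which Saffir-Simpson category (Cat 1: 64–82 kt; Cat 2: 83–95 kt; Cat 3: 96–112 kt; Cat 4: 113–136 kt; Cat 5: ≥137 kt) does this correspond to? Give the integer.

5

ΔP = 1011 − 884 = 127 mb.
V ≈ 6.3 × 127^0.645 = 6.3 × 22.75 ≈ 143 kt.
143 kt falls in the Category 5 band.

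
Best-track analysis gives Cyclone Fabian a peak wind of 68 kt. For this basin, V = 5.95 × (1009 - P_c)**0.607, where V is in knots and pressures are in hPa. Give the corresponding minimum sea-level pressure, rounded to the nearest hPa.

954 hPa

ΔP = (V / 5.95)^(1/0.607) = (68/5.95)^1.647.
68/5.95 = 11.429; 11.429^1.647 ≈ 55.33 hPa.
P_c = 1009 − 55.33 = 953.67 ≈ 954 hPa.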